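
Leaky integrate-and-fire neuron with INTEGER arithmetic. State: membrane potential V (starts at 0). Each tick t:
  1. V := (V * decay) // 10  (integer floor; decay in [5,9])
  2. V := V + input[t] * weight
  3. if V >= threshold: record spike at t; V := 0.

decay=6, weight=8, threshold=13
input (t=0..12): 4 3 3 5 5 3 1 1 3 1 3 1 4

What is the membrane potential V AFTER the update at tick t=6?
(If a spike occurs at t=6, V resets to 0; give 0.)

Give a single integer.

t=0: input=4 -> V=0 FIRE
t=1: input=3 -> V=0 FIRE
t=2: input=3 -> V=0 FIRE
t=3: input=5 -> V=0 FIRE
t=4: input=5 -> V=0 FIRE
t=5: input=3 -> V=0 FIRE
t=6: input=1 -> V=8
t=7: input=1 -> V=12
t=8: input=3 -> V=0 FIRE
t=9: input=1 -> V=8
t=10: input=3 -> V=0 FIRE
t=11: input=1 -> V=8
t=12: input=4 -> V=0 FIRE

Answer: 8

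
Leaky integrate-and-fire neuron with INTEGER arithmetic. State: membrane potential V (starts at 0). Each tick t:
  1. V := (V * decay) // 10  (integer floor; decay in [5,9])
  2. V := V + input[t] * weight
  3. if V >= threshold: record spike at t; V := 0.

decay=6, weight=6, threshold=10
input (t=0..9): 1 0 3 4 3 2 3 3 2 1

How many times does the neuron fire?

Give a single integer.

t=0: input=1 -> V=6
t=1: input=0 -> V=3
t=2: input=3 -> V=0 FIRE
t=3: input=4 -> V=0 FIRE
t=4: input=3 -> V=0 FIRE
t=5: input=2 -> V=0 FIRE
t=6: input=3 -> V=0 FIRE
t=7: input=3 -> V=0 FIRE
t=8: input=2 -> V=0 FIRE
t=9: input=1 -> V=6

Answer: 7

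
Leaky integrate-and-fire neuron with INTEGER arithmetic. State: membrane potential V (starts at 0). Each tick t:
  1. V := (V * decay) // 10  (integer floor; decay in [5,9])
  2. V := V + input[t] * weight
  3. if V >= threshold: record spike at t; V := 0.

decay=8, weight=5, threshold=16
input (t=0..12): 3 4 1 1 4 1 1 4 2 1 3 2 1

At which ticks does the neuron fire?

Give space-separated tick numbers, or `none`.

t=0: input=3 -> V=15
t=1: input=4 -> V=0 FIRE
t=2: input=1 -> V=5
t=3: input=1 -> V=9
t=4: input=4 -> V=0 FIRE
t=5: input=1 -> V=5
t=6: input=1 -> V=9
t=7: input=4 -> V=0 FIRE
t=8: input=2 -> V=10
t=9: input=1 -> V=13
t=10: input=3 -> V=0 FIRE
t=11: input=2 -> V=10
t=12: input=1 -> V=13

Answer: 1 4 7 10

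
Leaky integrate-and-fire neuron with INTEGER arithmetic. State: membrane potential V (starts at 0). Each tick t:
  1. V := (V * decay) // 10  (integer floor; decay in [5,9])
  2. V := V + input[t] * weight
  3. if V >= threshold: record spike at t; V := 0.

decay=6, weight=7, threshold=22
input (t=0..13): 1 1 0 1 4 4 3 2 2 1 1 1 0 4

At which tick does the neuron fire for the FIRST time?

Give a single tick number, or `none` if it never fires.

Answer: 4

Derivation:
t=0: input=1 -> V=7
t=1: input=1 -> V=11
t=2: input=0 -> V=6
t=3: input=1 -> V=10
t=4: input=4 -> V=0 FIRE
t=5: input=4 -> V=0 FIRE
t=6: input=3 -> V=21
t=7: input=2 -> V=0 FIRE
t=8: input=2 -> V=14
t=9: input=1 -> V=15
t=10: input=1 -> V=16
t=11: input=1 -> V=16
t=12: input=0 -> V=9
t=13: input=4 -> V=0 FIRE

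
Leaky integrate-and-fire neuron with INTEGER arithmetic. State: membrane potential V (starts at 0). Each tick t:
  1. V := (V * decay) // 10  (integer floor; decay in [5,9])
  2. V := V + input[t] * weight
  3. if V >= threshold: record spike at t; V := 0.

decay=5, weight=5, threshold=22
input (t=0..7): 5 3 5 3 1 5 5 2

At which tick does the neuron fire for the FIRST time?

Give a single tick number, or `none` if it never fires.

Answer: 0

Derivation:
t=0: input=5 -> V=0 FIRE
t=1: input=3 -> V=15
t=2: input=5 -> V=0 FIRE
t=3: input=3 -> V=15
t=4: input=1 -> V=12
t=5: input=5 -> V=0 FIRE
t=6: input=5 -> V=0 FIRE
t=7: input=2 -> V=10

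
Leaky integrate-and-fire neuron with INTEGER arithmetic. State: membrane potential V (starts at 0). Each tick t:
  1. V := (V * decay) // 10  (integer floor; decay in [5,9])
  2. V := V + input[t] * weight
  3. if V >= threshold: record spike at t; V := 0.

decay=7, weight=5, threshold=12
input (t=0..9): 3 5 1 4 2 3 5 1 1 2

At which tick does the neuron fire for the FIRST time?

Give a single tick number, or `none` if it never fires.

t=0: input=3 -> V=0 FIRE
t=1: input=5 -> V=0 FIRE
t=2: input=1 -> V=5
t=3: input=4 -> V=0 FIRE
t=4: input=2 -> V=10
t=5: input=3 -> V=0 FIRE
t=6: input=5 -> V=0 FIRE
t=7: input=1 -> V=5
t=8: input=1 -> V=8
t=9: input=2 -> V=0 FIRE

Answer: 0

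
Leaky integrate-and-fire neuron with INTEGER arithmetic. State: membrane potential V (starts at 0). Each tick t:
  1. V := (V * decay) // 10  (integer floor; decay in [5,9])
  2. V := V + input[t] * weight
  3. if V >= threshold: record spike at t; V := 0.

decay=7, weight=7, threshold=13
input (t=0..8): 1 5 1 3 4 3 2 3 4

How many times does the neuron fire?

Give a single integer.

t=0: input=1 -> V=7
t=1: input=5 -> V=0 FIRE
t=2: input=1 -> V=7
t=3: input=3 -> V=0 FIRE
t=4: input=4 -> V=0 FIRE
t=5: input=3 -> V=0 FIRE
t=6: input=2 -> V=0 FIRE
t=7: input=3 -> V=0 FIRE
t=8: input=4 -> V=0 FIRE

Answer: 7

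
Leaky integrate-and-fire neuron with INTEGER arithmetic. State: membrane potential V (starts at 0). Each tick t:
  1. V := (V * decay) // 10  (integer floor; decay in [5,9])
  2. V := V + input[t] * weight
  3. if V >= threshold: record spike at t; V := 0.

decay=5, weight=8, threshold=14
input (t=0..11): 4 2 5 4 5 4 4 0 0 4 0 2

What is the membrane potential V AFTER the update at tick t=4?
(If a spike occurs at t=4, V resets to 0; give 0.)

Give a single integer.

t=0: input=4 -> V=0 FIRE
t=1: input=2 -> V=0 FIRE
t=2: input=5 -> V=0 FIRE
t=3: input=4 -> V=0 FIRE
t=4: input=5 -> V=0 FIRE
t=5: input=4 -> V=0 FIRE
t=6: input=4 -> V=0 FIRE
t=7: input=0 -> V=0
t=8: input=0 -> V=0
t=9: input=4 -> V=0 FIRE
t=10: input=0 -> V=0
t=11: input=2 -> V=0 FIRE

Answer: 0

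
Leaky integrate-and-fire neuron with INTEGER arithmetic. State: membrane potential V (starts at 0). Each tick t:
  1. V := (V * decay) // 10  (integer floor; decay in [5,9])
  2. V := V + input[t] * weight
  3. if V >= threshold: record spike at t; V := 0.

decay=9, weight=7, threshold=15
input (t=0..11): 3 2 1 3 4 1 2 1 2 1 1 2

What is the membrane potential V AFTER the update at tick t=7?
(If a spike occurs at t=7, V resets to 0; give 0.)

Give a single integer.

t=0: input=3 -> V=0 FIRE
t=1: input=2 -> V=14
t=2: input=1 -> V=0 FIRE
t=3: input=3 -> V=0 FIRE
t=4: input=4 -> V=0 FIRE
t=5: input=1 -> V=7
t=6: input=2 -> V=0 FIRE
t=7: input=1 -> V=7
t=8: input=2 -> V=0 FIRE
t=9: input=1 -> V=7
t=10: input=1 -> V=13
t=11: input=2 -> V=0 FIRE

Answer: 7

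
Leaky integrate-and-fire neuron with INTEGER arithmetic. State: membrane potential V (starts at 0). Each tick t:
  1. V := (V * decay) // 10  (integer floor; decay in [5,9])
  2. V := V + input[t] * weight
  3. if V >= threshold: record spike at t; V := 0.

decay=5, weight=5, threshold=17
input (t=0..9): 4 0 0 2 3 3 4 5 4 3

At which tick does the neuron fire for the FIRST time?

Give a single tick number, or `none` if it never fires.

t=0: input=4 -> V=0 FIRE
t=1: input=0 -> V=0
t=2: input=0 -> V=0
t=3: input=2 -> V=10
t=4: input=3 -> V=0 FIRE
t=5: input=3 -> V=15
t=6: input=4 -> V=0 FIRE
t=7: input=5 -> V=0 FIRE
t=8: input=4 -> V=0 FIRE
t=9: input=3 -> V=15

Answer: 0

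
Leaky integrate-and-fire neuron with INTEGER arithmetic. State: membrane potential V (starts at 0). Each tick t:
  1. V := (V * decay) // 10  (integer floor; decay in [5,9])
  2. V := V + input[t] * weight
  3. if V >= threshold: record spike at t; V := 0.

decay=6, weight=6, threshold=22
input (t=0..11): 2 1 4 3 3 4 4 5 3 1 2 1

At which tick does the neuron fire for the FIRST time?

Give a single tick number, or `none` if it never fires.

t=0: input=2 -> V=12
t=1: input=1 -> V=13
t=2: input=4 -> V=0 FIRE
t=3: input=3 -> V=18
t=4: input=3 -> V=0 FIRE
t=5: input=4 -> V=0 FIRE
t=6: input=4 -> V=0 FIRE
t=7: input=5 -> V=0 FIRE
t=8: input=3 -> V=18
t=9: input=1 -> V=16
t=10: input=2 -> V=21
t=11: input=1 -> V=18

Answer: 2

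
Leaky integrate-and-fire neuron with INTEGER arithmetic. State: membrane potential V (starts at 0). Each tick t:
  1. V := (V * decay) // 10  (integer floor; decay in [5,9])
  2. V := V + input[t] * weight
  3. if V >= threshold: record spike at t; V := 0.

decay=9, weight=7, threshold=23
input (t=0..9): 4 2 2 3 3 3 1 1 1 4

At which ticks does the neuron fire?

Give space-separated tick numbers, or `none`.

t=0: input=4 -> V=0 FIRE
t=1: input=2 -> V=14
t=2: input=2 -> V=0 FIRE
t=3: input=3 -> V=21
t=4: input=3 -> V=0 FIRE
t=5: input=3 -> V=21
t=6: input=1 -> V=0 FIRE
t=7: input=1 -> V=7
t=8: input=1 -> V=13
t=9: input=4 -> V=0 FIRE

Answer: 0 2 4 6 9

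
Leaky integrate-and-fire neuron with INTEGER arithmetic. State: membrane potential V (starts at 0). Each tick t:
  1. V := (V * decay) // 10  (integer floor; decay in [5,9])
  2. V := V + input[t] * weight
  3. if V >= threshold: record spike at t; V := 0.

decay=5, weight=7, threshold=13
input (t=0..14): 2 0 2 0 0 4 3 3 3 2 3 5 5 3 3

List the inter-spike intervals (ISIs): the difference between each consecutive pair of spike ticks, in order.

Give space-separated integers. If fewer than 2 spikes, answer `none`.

t=0: input=2 -> V=0 FIRE
t=1: input=0 -> V=0
t=2: input=2 -> V=0 FIRE
t=3: input=0 -> V=0
t=4: input=0 -> V=0
t=5: input=4 -> V=0 FIRE
t=6: input=3 -> V=0 FIRE
t=7: input=3 -> V=0 FIRE
t=8: input=3 -> V=0 FIRE
t=9: input=2 -> V=0 FIRE
t=10: input=3 -> V=0 FIRE
t=11: input=5 -> V=0 FIRE
t=12: input=5 -> V=0 FIRE
t=13: input=3 -> V=0 FIRE
t=14: input=3 -> V=0 FIRE

Answer: 2 3 1 1 1 1 1 1 1 1 1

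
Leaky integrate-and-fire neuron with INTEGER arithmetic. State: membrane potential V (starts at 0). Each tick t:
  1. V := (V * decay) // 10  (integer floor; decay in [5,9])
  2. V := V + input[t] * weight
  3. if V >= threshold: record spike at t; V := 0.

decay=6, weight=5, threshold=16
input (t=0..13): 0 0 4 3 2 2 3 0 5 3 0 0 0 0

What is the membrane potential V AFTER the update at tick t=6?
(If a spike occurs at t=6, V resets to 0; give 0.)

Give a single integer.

Answer: 0

Derivation:
t=0: input=0 -> V=0
t=1: input=0 -> V=0
t=2: input=4 -> V=0 FIRE
t=3: input=3 -> V=15
t=4: input=2 -> V=0 FIRE
t=5: input=2 -> V=10
t=6: input=3 -> V=0 FIRE
t=7: input=0 -> V=0
t=8: input=5 -> V=0 FIRE
t=9: input=3 -> V=15
t=10: input=0 -> V=9
t=11: input=0 -> V=5
t=12: input=0 -> V=3
t=13: input=0 -> V=1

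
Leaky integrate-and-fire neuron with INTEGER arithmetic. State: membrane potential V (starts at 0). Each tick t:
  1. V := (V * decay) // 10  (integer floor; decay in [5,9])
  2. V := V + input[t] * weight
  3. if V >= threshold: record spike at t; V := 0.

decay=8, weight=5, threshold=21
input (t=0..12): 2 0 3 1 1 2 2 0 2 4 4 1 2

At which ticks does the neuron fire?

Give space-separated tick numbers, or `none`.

Answer: 2 6 9 11

Derivation:
t=0: input=2 -> V=10
t=1: input=0 -> V=8
t=2: input=3 -> V=0 FIRE
t=3: input=1 -> V=5
t=4: input=1 -> V=9
t=5: input=2 -> V=17
t=6: input=2 -> V=0 FIRE
t=7: input=0 -> V=0
t=8: input=2 -> V=10
t=9: input=4 -> V=0 FIRE
t=10: input=4 -> V=20
t=11: input=1 -> V=0 FIRE
t=12: input=2 -> V=10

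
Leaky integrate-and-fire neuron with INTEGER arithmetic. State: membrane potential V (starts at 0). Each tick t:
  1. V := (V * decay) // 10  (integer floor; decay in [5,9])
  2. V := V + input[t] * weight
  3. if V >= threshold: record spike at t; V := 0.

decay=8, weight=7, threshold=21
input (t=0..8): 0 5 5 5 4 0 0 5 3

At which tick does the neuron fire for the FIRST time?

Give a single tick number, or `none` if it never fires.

t=0: input=0 -> V=0
t=1: input=5 -> V=0 FIRE
t=2: input=5 -> V=0 FIRE
t=3: input=5 -> V=0 FIRE
t=4: input=4 -> V=0 FIRE
t=5: input=0 -> V=0
t=6: input=0 -> V=0
t=7: input=5 -> V=0 FIRE
t=8: input=3 -> V=0 FIRE

Answer: 1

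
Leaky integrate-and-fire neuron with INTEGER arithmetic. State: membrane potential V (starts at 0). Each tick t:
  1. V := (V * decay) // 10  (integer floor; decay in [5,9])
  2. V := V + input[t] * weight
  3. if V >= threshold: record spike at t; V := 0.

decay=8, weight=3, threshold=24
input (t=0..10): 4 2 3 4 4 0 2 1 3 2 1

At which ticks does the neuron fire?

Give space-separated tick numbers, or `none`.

t=0: input=4 -> V=12
t=1: input=2 -> V=15
t=2: input=3 -> V=21
t=3: input=4 -> V=0 FIRE
t=4: input=4 -> V=12
t=5: input=0 -> V=9
t=6: input=2 -> V=13
t=7: input=1 -> V=13
t=8: input=3 -> V=19
t=9: input=2 -> V=21
t=10: input=1 -> V=19

Answer: 3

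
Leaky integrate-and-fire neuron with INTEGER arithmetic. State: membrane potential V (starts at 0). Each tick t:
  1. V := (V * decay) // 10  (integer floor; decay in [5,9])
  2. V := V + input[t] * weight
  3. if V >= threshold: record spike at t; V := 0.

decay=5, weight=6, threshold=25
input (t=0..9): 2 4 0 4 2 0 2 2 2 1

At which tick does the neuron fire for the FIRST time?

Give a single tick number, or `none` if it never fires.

Answer: 1

Derivation:
t=0: input=2 -> V=12
t=1: input=4 -> V=0 FIRE
t=2: input=0 -> V=0
t=3: input=4 -> V=24
t=4: input=2 -> V=24
t=5: input=0 -> V=12
t=6: input=2 -> V=18
t=7: input=2 -> V=21
t=8: input=2 -> V=22
t=9: input=1 -> V=17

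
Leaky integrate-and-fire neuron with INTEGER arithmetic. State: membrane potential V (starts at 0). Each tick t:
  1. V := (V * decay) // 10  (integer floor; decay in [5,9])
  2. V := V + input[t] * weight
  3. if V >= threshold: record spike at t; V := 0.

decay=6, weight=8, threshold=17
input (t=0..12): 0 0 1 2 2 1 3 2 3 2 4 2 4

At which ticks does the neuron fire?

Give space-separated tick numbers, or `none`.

t=0: input=0 -> V=0
t=1: input=0 -> V=0
t=2: input=1 -> V=8
t=3: input=2 -> V=0 FIRE
t=4: input=2 -> V=16
t=5: input=1 -> V=0 FIRE
t=6: input=3 -> V=0 FIRE
t=7: input=2 -> V=16
t=8: input=3 -> V=0 FIRE
t=9: input=2 -> V=16
t=10: input=4 -> V=0 FIRE
t=11: input=2 -> V=16
t=12: input=4 -> V=0 FIRE

Answer: 3 5 6 8 10 12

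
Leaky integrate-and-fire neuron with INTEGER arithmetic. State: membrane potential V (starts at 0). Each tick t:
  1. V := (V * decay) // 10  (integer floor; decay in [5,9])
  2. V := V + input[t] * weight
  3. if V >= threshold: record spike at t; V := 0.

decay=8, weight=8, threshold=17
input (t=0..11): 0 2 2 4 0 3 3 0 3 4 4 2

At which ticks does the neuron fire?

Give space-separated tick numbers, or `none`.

Answer: 2 3 5 6 8 9 10

Derivation:
t=0: input=0 -> V=0
t=1: input=2 -> V=16
t=2: input=2 -> V=0 FIRE
t=3: input=4 -> V=0 FIRE
t=4: input=0 -> V=0
t=5: input=3 -> V=0 FIRE
t=6: input=3 -> V=0 FIRE
t=7: input=0 -> V=0
t=8: input=3 -> V=0 FIRE
t=9: input=4 -> V=0 FIRE
t=10: input=4 -> V=0 FIRE
t=11: input=2 -> V=16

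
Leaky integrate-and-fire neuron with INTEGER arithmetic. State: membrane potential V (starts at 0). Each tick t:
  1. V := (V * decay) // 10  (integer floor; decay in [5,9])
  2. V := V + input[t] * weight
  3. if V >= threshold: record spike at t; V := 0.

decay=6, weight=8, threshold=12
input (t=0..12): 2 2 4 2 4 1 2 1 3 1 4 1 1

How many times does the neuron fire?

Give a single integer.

Answer: 9

Derivation:
t=0: input=2 -> V=0 FIRE
t=1: input=2 -> V=0 FIRE
t=2: input=4 -> V=0 FIRE
t=3: input=2 -> V=0 FIRE
t=4: input=4 -> V=0 FIRE
t=5: input=1 -> V=8
t=6: input=2 -> V=0 FIRE
t=7: input=1 -> V=8
t=8: input=3 -> V=0 FIRE
t=9: input=1 -> V=8
t=10: input=4 -> V=0 FIRE
t=11: input=1 -> V=8
t=12: input=1 -> V=0 FIRE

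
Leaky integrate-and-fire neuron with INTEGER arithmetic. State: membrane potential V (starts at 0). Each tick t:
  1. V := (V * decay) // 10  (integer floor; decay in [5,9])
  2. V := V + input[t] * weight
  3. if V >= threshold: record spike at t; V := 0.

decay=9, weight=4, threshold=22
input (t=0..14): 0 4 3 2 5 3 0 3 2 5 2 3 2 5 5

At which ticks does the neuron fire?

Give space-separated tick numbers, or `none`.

Answer: 2 4 8 10 13

Derivation:
t=0: input=0 -> V=0
t=1: input=4 -> V=16
t=2: input=3 -> V=0 FIRE
t=3: input=2 -> V=8
t=4: input=5 -> V=0 FIRE
t=5: input=3 -> V=12
t=6: input=0 -> V=10
t=7: input=3 -> V=21
t=8: input=2 -> V=0 FIRE
t=9: input=5 -> V=20
t=10: input=2 -> V=0 FIRE
t=11: input=3 -> V=12
t=12: input=2 -> V=18
t=13: input=5 -> V=0 FIRE
t=14: input=5 -> V=20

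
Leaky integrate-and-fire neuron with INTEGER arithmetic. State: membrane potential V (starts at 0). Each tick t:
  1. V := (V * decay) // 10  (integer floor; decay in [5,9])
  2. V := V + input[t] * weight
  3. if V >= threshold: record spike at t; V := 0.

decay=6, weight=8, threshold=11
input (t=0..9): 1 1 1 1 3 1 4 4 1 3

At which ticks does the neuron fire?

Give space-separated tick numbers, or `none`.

Answer: 1 3 4 6 7 9

Derivation:
t=0: input=1 -> V=8
t=1: input=1 -> V=0 FIRE
t=2: input=1 -> V=8
t=3: input=1 -> V=0 FIRE
t=4: input=3 -> V=0 FIRE
t=5: input=1 -> V=8
t=6: input=4 -> V=0 FIRE
t=7: input=4 -> V=0 FIRE
t=8: input=1 -> V=8
t=9: input=3 -> V=0 FIRE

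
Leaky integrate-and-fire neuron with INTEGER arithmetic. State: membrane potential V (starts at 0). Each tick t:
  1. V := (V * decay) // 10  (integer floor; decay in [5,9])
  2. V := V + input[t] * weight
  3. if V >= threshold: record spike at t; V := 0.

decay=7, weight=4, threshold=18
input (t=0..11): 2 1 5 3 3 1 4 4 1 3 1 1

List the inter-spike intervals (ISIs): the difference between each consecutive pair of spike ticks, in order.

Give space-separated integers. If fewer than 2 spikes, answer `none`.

Answer: 2 2 3

Derivation:
t=0: input=2 -> V=8
t=1: input=1 -> V=9
t=2: input=5 -> V=0 FIRE
t=3: input=3 -> V=12
t=4: input=3 -> V=0 FIRE
t=5: input=1 -> V=4
t=6: input=4 -> V=0 FIRE
t=7: input=4 -> V=16
t=8: input=1 -> V=15
t=9: input=3 -> V=0 FIRE
t=10: input=1 -> V=4
t=11: input=1 -> V=6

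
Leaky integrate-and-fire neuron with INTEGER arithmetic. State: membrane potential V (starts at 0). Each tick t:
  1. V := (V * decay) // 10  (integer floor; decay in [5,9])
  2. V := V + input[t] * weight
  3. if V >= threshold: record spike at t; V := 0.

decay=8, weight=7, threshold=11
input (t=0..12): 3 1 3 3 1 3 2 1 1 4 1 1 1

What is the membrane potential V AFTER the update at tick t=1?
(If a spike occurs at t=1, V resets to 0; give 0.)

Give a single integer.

t=0: input=3 -> V=0 FIRE
t=1: input=1 -> V=7
t=2: input=3 -> V=0 FIRE
t=3: input=3 -> V=0 FIRE
t=4: input=1 -> V=7
t=5: input=3 -> V=0 FIRE
t=6: input=2 -> V=0 FIRE
t=7: input=1 -> V=7
t=8: input=1 -> V=0 FIRE
t=9: input=4 -> V=0 FIRE
t=10: input=1 -> V=7
t=11: input=1 -> V=0 FIRE
t=12: input=1 -> V=7

Answer: 7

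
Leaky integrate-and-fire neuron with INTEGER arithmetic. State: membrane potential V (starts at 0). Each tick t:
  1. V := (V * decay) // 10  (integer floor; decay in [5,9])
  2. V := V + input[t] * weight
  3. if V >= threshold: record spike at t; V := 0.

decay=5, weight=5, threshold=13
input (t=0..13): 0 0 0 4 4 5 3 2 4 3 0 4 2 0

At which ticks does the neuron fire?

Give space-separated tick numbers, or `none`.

t=0: input=0 -> V=0
t=1: input=0 -> V=0
t=2: input=0 -> V=0
t=3: input=4 -> V=0 FIRE
t=4: input=4 -> V=0 FIRE
t=5: input=5 -> V=0 FIRE
t=6: input=3 -> V=0 FIRE
t=7: input=2 -> V=10
t=8: input=4 -> V=0 FIRE
t=9: input=3 -> V=0 FIRE
t=10: input=0 -> V=0
t=11: input=4 -> V=0 FIRE
t=12: input=2 -> V=10
t=13: input=0 -> V=5

Answer: 3 4 5 6 8 9 11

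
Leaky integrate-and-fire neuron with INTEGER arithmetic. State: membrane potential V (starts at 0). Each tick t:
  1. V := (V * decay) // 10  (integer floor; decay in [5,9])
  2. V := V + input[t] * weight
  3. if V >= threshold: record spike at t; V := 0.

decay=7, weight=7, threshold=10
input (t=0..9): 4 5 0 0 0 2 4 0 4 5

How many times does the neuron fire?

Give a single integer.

t=0: input=4 -> V=0 FIRE
t=1: input=5 -> V=0 FIRE
t=2: input=0 -> V=0
t=3: input=0 -> V=0
t=4: input=0 -> V=0
t=5: input=2 -> V=0 FIRE
t=6: input=4 -> V=0 FIRE
t=7: input=0 -> V=0
t=8: input=4 -> V=0 FIRE
t=9: input=5 -> V=0 FIRE

Answer: 6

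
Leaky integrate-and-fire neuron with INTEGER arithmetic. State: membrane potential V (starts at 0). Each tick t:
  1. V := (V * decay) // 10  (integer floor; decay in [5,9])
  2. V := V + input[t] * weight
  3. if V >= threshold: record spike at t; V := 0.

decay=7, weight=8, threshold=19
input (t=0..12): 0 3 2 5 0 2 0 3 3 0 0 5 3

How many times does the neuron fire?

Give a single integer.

t=0: input=0 -> V=0
t=1: input=3 -> V=0 FIRE
t=2: input=2 -> V=16
t=3: input=5 -> V=0 FIRE
t=4: input=0 -> V=0
t=5: input=2 -> V=16
t=6: input=0 -> V=11
t=7: input=3 -> V=0 FIRE
t=8: input=3 -> V=0 FIRE
t=9: input=0 -> V=0
t=10: input=0 -> V=0
t=11: input=5 -> V=0 FIRE
t=12: input=3 -> V=0 FIRE

Answer: 6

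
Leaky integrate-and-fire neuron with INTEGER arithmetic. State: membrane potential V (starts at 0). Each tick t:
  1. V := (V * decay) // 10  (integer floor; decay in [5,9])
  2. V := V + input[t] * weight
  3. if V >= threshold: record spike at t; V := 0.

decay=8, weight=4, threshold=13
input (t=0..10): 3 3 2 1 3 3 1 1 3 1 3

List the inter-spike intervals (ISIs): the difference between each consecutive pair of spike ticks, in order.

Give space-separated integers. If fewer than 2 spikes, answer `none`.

t=0: input=3 -> V=12
t=1: input=3 -> V=0 FIRE
t=2: input=2 -> V=8
t=3: input=1 -> V=10
t=4: input=3 -> V=0 FIRE
t=5: input=3 -> V=12
t=6: input=1 -> V=0 FIRE
t=7: input=1 -> V=4
t=8: input=3 -> V=0 FIRE
t=9: input=1 -> V=4
t=10: input=3 -> V=0 FIRE

Answer: 3 2 2 2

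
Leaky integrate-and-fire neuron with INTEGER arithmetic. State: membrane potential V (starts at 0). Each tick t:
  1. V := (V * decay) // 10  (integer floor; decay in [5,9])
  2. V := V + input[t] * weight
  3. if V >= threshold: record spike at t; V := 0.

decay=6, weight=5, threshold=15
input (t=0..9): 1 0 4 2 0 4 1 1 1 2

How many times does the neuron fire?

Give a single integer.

Answer: 3

Derivation:
t=0: input=1 -> V=5
t=1: input=0 -> V=3
t=2: input=4 -> V=0 FIRE
t=3: input=2 -> V=10
t=4: input=0 -> V=6
t=5: input=4 -> V=0 FIRE
t=6: input=1 -> V=5
t=7: input=1 -> V=8
t=8: input=1 -> V=9
t=9: input=2 -> V=0 FIRE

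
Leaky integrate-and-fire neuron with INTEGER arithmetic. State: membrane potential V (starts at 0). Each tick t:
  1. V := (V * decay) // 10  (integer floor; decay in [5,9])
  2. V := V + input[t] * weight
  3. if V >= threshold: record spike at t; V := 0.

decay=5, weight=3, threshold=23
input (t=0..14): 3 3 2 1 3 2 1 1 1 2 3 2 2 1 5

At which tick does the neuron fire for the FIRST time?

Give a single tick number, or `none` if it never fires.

t=0: input=3 -> V=9
t=1: input=3 -> V=13
t=2: input=2 -> V=12
t=3: input=1 -> V=9
t=4: input=3 -> V=13
t=5: input=2 -> V=12
t=6: input=1 -> V=9
t=7: input=1 -> V=7
t=8: input=1 -> V=6
t=9: input=2 -> V=9
t=10: input=3 -> V=13
t=11: input=2 -> V=12
t=12: input=2 -> V=12
t=13: input=1 -> V=9
t=14: input=5 -> V=19

Answer: none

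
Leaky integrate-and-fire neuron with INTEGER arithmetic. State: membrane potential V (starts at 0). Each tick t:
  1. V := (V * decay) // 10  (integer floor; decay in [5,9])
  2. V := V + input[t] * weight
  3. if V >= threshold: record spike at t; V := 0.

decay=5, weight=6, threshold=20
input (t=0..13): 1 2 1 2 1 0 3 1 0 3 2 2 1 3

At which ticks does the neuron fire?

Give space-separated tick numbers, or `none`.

Answer: 6 10 13

Derivation:
t=0: input=1 -> V=6
t=1: input=2 -> V=15
t=2: input=1 -> V=13
t=3: input=2 -> V=18
t=4: input=1 -> V=15
t=5: input=0 -> V=7
t=6: input=3 -> V=0 FIRE
t=7: input=1 -> V=6
t=8: input=0 -> V=3
t=9: input=3 -> V=19
t=10: input=2 -> V=0 FIRE
t=11: input=2 -> V=12
t=12: input=1 -> V=12
t=13: input=3 -> V=0 FIRE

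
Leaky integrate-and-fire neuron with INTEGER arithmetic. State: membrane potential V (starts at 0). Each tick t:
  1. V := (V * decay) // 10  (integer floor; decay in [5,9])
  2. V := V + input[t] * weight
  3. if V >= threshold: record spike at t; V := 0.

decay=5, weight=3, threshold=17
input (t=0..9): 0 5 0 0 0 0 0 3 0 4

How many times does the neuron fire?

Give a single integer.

t=0: input=0 -> V=0
t=1: input=5 -> V=15
t=2: input=0 -> V=7
t=3: input=0 -> V=3
t=4: input=0 -> V=1
t=5: input=0 -> V=0
t=6: input=0 -> V=0
t=7: input=3 -> V=9
t=8: input=0 -> V=4
t=9: input=4 -> V=14

Answer: 0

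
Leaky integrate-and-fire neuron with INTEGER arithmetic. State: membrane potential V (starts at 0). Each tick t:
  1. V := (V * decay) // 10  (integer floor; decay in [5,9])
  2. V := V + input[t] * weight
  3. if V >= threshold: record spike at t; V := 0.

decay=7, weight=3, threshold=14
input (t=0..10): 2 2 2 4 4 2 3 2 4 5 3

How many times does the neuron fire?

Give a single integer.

t=0: input=2 -> V=6
t=1: input=2 -> V=10
t=2: input=2 -> V=13
t=3: input=4 -> V=0 FIRE
t=4: input=4 -> V=12
t=5: input=2 -> V=0 FIRE
t=6: input=3 -> V=9
t=7: input=2 -> V=12
t=8: input=4 -> V=0 FIRE
t=9: input=5 -> V=0 FIRE
t=10: input=3 -> V=9

Answer: 4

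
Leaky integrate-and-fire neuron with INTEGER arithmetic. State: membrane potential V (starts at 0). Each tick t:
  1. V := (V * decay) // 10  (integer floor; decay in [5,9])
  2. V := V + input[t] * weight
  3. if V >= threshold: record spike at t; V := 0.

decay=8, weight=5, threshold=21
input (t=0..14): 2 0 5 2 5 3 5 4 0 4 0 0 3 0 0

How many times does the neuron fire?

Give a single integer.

Answer: 4

Derivation:
t=0: input=2 -> V=10
t=1: input=0 -> V=8
t=2: input=5 -> V=0 FIRE
t=3: input=2 -> V=10
t=4: input=5 -> V=0 FIRE
t=5: input=3 -> V=15
t=6: input=5 -> V=0 FIRE
t=7: input=4 -> V=20
t=8: input=0 -> V=16
t=9: input=4 -> V=0 FIRE
t=10: input=0 -> V=0
t=11: input=0 -> V=0
t=12: input=3 -> V=15
t=13: input=0 -> V=12
t=14: input=0 -> V=9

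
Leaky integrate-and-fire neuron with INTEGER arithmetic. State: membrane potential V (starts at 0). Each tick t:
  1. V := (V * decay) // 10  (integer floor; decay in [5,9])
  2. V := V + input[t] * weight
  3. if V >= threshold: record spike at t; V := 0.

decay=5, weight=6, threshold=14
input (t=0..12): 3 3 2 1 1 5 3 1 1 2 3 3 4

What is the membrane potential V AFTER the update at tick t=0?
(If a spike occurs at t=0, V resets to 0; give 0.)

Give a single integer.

Answer: 0

Derivation:
t=0: input=3 -> V=0 FIRE
t=1: input=3 -> V=0 FIRE
t=2: input=2 -> V=12
t=3: input=1 -> V=12
t=4: input=1 -> V=12
t=5: input=5 -> V=0 FIRE
t=6: input=3 -> V=0 FIRE
t=7: input=1 -> V=6
t=8: input=1 -> V=9
t=9: input=2 -> V=0 FIRE
t=10: input=3 -> V=0 FIRE
t=11: input=3 -> V=0 FIRE
t=12: input=4 -> V=0 FIRE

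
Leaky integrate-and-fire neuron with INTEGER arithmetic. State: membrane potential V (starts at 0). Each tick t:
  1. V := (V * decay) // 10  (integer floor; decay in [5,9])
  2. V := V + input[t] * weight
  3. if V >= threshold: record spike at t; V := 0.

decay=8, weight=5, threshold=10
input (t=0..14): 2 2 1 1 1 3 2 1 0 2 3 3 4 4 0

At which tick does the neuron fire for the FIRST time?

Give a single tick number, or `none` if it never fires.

t=0: input=2 -> V=0 FIRE
t=1: input=2 -> V=0 FIRE
t=2: input=1 -> V=5
t=3: input=1 -> V=9
t=4: input=1 -> V=0 FIRE
t=5: input=3 -> V=0 FIRE
t=6: input=2 -> V=0 FIRE
t=7: input=1 -> V=5
t=8: input=0 -> V=4
t=9: input=2 -> V=0 FIRE
t=10: input=3 -> V=0 FIRE
t=11: input=3 -> V=0 FIRE
t=12: input=4 -> V=0 FIRE
t=13: input=4 -> V=0 FIRE
t=14: input=0 -> V=0

Answer: 0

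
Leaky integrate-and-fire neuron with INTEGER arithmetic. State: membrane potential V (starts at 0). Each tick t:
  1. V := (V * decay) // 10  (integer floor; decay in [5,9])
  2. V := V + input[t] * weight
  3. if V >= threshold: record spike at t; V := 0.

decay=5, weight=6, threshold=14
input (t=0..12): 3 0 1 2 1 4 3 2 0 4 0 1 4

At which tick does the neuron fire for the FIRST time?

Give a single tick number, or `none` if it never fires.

t=0: input=3 -> V=0 FIRE
t=1: input=0 -> V=0
t=2: input=1 -> V=6
t=3: input=2 -> V=0 FIRE
t=4: input=1 -> V=6
t=5: input=4 -> V=0 FIRE
t=6: input=3 -> V=0 FIRE
t=7: input=2 -> V=12
t=8: input=0 -> V=6
t=9: input=4 -> V=0 FIRE
t=10: input=0 -> V=0
t=11: input=1 -> V=6
t=12: input=4 -> V=0 FIRE

Answer: 0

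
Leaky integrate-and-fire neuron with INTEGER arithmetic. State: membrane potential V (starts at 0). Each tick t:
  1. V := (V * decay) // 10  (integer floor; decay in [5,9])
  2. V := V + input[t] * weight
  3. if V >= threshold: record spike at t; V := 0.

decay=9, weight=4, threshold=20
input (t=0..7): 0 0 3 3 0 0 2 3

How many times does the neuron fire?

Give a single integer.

t=0: input=0 -> V=0
t=1: input=0 -> V=0
t=2: input=3 -> V=12
t=3: input=3 -> V=0 FIRE
t=4: input=0 -> V=0
t=5: input=0 -> V=0
t=6: input=2 -> V=8
t=7: input=3 -> V=19

Answer: 1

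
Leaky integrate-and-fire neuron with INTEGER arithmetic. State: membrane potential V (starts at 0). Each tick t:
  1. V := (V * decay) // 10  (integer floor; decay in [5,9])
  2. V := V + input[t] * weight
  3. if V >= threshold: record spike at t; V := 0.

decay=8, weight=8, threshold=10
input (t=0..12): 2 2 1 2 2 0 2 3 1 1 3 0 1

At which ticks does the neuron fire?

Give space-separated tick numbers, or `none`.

t=0: input=2 -> V=0 FIRE
t=1: input=2 -> V=0 FIRE
t=2: input=1 -> V=8
t=3: input=2 -> V=0 FIRE
t=4: input=2 -> V=0 FIRE
t=5: input=0 -> V=0
t=6: input=2 -> V=0 FIRE
t=7: input=3 -> V=0 FIRE
t=8: input=1 -> V=8
t=9: input=1 -> V=0 FIRE
t=10: input=3 -> V=0 FIRE
t=11: input=0 -> V=0
t=12: input=1 -> V=8

Answer: 0 1 3 4 6 7 9 10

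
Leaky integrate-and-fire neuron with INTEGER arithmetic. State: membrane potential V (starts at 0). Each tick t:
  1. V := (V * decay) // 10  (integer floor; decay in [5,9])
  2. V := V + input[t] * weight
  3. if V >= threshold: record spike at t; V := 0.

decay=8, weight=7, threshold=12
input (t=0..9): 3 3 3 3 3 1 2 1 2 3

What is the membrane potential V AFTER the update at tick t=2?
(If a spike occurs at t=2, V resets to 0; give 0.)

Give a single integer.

Answer: 0

Derivation:
t=0: input=3 -> V=0 FIRE
t=1: input=3 -> V=0 FIRE
t=2: input=3 -> V=0 FIRE
t=3: input=3 -> V=0 FIRE
t=4: input=3 -> V=0 FIRE
t=5: input=1 -> V=7
t=6: input=2 -> V=0 FIRE
t=7: input=1 -> V=7
t=8: input=2 -> V=0 FIRE
t=9: input=3 -> V=0 FIRE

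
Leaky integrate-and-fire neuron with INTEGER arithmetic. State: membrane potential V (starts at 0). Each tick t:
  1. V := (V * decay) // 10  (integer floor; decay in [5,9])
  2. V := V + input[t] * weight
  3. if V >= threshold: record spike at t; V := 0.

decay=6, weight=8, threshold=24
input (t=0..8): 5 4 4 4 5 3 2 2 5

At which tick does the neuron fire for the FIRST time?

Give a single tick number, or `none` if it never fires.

t=0: input=5 -> V=0 FIRE
t=1: input=4 -> V=0 FIRE
t=2: input=4 -> V=0 FIRE
t=3: input=4 -> V=0 FIRE
t=4: input=5 -> V=0 FIRE
t=5: input=3 -> V=0 FIRE
t=6: input=2 -> V=16
t=7: input=2 -> V=0 FIRE
t=8: input=5 -> V=0 FIRE

Answer: 0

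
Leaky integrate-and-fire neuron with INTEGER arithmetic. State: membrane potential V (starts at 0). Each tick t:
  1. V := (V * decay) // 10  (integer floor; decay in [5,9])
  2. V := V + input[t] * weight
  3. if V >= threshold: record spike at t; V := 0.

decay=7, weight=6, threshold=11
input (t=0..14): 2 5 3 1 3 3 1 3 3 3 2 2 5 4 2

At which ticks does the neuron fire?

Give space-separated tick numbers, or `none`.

Answer: 0 1 2 4 5 7 8 9 10 11 12 13 14

Derivation:
t=0: input=2 -> V=0 FIRE
t=1: input=5 -> V=0 FIRE
t=2: input=3 -> V=0 FIRE
t=3: input=1 -> V=6
t=4: input=3 -> V=0 FIRE
t=5: input=3 -> V=0 FIRE
t=6: input=1 -> V=6
t=7: input=3 -> V=0 FIRE
t=8: input=3 -> V=0 FIRE
t=9: input=3 -> V=0 FIRE
t=10: input=2 -> V=0 FIRE
t=11: input=2 -> V=0 FIRE
t=12: input=5 -> V=0 FIRE
t=13: input=4 -> V=0 FIRE
t=14: input=2 -> V=0 FIRE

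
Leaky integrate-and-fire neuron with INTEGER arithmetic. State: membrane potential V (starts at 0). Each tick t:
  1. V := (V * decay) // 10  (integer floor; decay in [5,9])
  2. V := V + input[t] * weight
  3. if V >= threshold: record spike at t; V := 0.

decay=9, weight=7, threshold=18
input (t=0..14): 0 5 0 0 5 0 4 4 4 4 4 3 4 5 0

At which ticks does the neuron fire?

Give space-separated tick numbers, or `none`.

Answer: 1 4 6 7 8 9 10 11 12 13

Derivation:
t=0: input=0 -> V=0
t=1: input=5 -> V=0 FIRE
t=2: input=0 -> V=0
t=3: input=0 -> V=0
t=4: input=5 -> V=0 FIRE
t=5: input=0 -> V=0
t=6: input=4 -> V=0 FIRE
t=7: input=4 -> V=0 FIRE
t=8: input=4 -> V=0 FIRE
t=9: input=4 -> V=0 FIRE
t=10: input=4 -> V=0 FIRE
t=11: input=3 -> V=0 FIRE
t=12: input=4 -> V=0 FIRE
t=13: input=5 -> V=0 FIRE
t=14: input=0 -> V=0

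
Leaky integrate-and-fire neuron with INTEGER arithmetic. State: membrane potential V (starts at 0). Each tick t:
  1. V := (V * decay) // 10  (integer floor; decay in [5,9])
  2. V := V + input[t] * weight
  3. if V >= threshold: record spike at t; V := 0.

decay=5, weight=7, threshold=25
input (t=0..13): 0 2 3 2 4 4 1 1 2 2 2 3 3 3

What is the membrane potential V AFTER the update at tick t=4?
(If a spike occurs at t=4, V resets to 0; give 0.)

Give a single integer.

Answer: 0

Derivation:
t=0: input=0 -> V=0
t=1: input=2 -> V=14
t=2: input=3 -> V=0 FIRE
t=3: input=2 -> V=14
t=4: input=4 -> V=0 FIRE
t=5: input=4 -> V=0 FIRE
t=6: input=1 -> V=7
t=7: input=1 -> V=10
t=8: input=2 -> V=19
t=9: input=2 -> V=23
t=10: input=2 -> V=0 FIRE
t=11: input=3 -> V=21
t=12: input=3 -> V=0 FIRE
t=13: input=3 -> V=21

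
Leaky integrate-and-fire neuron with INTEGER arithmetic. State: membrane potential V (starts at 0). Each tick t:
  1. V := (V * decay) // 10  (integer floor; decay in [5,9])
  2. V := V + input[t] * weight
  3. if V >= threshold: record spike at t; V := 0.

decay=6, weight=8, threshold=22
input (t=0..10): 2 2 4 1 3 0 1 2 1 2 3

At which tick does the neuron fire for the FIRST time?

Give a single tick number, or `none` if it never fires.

t=0: input=2 -> V=16
t=1: input=2 -> V=0 FIRE
t=2: input=4 -> V=0 FIRE
t=3: input=1 -> V=8
t=4: input=3 -> V=0 FIRE
t=5: input=0 -> V=0
t=6: input=1 -> V=8
t=7: input=2 -> V=20
t=8: input=1 -> V=20
t=9: input=2 -> V=0 FIRE
t=10: input=3 -> V=0 FIRE

Answer: 1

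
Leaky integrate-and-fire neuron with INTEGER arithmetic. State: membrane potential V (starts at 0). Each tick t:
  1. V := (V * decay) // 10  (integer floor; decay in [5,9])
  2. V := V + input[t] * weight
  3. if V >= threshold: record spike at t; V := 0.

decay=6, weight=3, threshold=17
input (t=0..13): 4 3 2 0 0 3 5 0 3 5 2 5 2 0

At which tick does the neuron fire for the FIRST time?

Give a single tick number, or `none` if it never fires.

t=0: input=4 -> V=12
t=1: input=3 -> V=16
t=2: input=2 -> V=15
t=3: input=0 -> V=9
t=4: input=0 -> V=5
t=5: input=3 -> V=12
t=6: input=5 -> V=0 FIRE
t=7: input=0 -> V=0
t=8: input=3 -> V=9
t=9: input=5 -> V=0 FIRE
t=10: input=2 -> V=6
t=11: input=5 -> V=0 FIRE
t=12: input=2 -> V=6
t=13: input=0 -> V=3

Answer: 6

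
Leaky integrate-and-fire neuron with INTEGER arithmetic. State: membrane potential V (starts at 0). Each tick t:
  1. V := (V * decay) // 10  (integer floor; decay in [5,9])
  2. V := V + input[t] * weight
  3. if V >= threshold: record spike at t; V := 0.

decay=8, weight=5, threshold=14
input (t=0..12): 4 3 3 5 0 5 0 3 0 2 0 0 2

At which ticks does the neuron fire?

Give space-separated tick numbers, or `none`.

t=0: input=4 -> V=0 FIRE
t=1: input=3 -> V=0 FIRE
t=2: input=3 -> V=0 FIRE
t=3: input=5 -> V=0 FIRE
t=4: input=0 -> V=0
t=5: input=5 -> V=0 FIRE
t=6: input=0 -> V=0
t=7: input=3 -> V=0 FIRE
t=8: input=0 -> V=0
t=9: input=2 -> V=10
t=10: input=0 -> V=8
t=11: input=0 -> V=6
t=12: input=2 -> V=0 FIRE

Answer: 0 1 2 3 5 7 12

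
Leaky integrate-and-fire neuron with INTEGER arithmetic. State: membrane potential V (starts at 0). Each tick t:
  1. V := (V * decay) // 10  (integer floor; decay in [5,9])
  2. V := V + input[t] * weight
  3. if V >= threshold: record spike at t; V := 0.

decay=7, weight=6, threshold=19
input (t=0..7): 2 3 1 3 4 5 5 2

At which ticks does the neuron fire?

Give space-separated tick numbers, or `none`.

Answer: 1 3 4 5 6

Derivation:
t=0: input=2 -> V=12
t=1: input=3 -> V=0 FIRE
t=2: input=1 -> V=6
t=3: input=3 -> V=0 FIRE
t=4: input=4 -> V=0 FIRE
t=5: input=5 -> V=0 FIRE
t=6: input=5 -> V=0 FIRE
t=7: input=2 -> V=12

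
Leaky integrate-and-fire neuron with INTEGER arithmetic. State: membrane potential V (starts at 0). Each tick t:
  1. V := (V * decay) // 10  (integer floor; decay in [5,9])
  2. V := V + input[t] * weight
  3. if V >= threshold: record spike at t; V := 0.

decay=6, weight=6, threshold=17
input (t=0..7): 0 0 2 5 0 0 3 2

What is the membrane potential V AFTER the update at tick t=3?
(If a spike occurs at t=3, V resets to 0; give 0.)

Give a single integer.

t=0: input=0 -> V=0
t=1: input=0 -> V=0
t=2: input=2 -> V=12
t=3: input=5 -> V=0 FIRE
t=4: input=0 -> V=0
t=5: input=0 -> V=0
t=6: input=3 -> V=0 FIRE
t=7: input=2 -> V=12

Answer: 0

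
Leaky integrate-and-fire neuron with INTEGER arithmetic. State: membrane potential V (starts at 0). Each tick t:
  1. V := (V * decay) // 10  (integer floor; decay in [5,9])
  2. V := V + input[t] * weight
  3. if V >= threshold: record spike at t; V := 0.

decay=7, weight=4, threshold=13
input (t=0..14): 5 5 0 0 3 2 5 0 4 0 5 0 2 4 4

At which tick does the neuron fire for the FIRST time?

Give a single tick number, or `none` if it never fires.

Answer: 0

Derivation:
t=0: input=5 -> V=0 FIRE
t=1: input=5 -> V=0 FIRE
t=2: input=0 -> V=0
t=3: input=0 -> V=0
t=4: input=3 -> V=12
t=5: input=2 -> V=0 FIRE
t=6: input=5 -> V=0 FIRE
t=7: input=0 -> V=0
t=8: input=4 -> V=0 FIRE
t=9: input=0 -> V=0
t=10: input=5 -> V=0 FIRE
t=11: input=0 -> V=0
t=12: input=2 -> V=8
t=13: input=4 -> V=0 FIRE
t=14: input=4 -> V=0 FIRE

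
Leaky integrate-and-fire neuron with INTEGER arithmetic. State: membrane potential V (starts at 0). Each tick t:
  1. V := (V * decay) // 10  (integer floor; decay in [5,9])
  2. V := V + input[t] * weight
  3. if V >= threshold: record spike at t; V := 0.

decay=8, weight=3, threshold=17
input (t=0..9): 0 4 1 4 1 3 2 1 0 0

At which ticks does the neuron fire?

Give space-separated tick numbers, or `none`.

t=0: input=0 -> V=0
t=1: input=4 -> V=12
t=2: input=1 -> V=12
t=3: input=4 -> V=0 FIRE
t=4: input=1 -> V=3
t=5: input=3 -> V=11
t=6: input=2 -> V=14
t=7: input=1 -> V=14
t=8: input=0 -> V=11
t=9: input=0 -> V=8

Answer: 3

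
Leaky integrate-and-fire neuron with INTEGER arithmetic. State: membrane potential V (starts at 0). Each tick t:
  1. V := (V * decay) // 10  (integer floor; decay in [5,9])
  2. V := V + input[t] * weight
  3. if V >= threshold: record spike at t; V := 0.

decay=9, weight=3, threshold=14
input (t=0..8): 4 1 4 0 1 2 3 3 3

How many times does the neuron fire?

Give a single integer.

Answer: 3

Derivation:
t=0: input=4 -> V=12
t=1: input=1 -> V=13
t=2: input=4 -> V=0 FIRE
t=3: input=0 -> V=0
t=4: input=1 -> V=3
t=5: input=2 -> V=8
t=6: input=3 -> V=0 FIRE
t=7: input=3 -> V=9
t=8: input=3 -> V=0 FIRE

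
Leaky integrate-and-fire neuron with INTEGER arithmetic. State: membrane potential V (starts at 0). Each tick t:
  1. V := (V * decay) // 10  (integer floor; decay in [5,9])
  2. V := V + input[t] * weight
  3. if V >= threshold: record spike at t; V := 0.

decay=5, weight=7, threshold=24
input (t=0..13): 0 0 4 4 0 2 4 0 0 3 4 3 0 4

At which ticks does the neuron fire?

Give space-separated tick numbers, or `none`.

Answer: 2 3 6 10 13

Derivation:
t=0: input=0 -> V=0
t=1: input=0 -> V=0
t=2: input=4 -> V=0 FIRE
t=3: input=4 -> V=0 FIRE
t=4: input=0 -> V=0
t=5: input=2 -> V=14
t=6: input=4 -> V=0 FIRE
t=7: input=0 -> V=0
t=8: input=0 -> V=0
t=9: input=3 -> V=21
t=10: input=4 -> V=0 FIRE
t=11: input=3 -> V=21
t=12: input=0 -> V=10
t=13: input=4 -> V=0 FIRE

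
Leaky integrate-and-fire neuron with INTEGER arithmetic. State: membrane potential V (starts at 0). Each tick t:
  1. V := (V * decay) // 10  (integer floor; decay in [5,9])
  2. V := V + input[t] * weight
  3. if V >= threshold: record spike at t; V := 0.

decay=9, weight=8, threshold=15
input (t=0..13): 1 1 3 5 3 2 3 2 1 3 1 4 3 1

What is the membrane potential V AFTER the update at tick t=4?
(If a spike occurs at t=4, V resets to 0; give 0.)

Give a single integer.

t=0: input=1 -> V=8
t=1: input=1 -> V=0 FIRE
t=2: input=3 -> V=0 FIRE
t=3: input=5 -> V=0 FIRE
t=4: input=3 -> V=0 FIRE
t=5: input=2 -> V=0 FIRE
t=6: input=3 -> V=0 FIRE
t=7: input=2 -> V=0 FIRE
t=8: input=1 -> V=8
t=9: input=3 -> V=0 FIRE
t=10: input=1 -> V=8
t=11: input=4 -> V=0 FIRE
t=12: input=3 -> V=0 FIRE
t=13: input=1 -> V=8

Answer: 0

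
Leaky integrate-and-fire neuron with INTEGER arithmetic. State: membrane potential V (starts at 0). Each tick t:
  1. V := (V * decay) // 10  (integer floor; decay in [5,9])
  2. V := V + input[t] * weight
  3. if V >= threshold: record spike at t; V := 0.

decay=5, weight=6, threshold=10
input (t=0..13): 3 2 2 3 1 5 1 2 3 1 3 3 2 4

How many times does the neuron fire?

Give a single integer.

t=0: input=3 -> V=0 FIRE
t=1: input=2 -> V=0 FIRE
t=2: input=2 -> V=0 FIRE
t=3: input=3 -> V=0 FIRE
t=4: input=1 -> V=6
t=5: input=5 -> V=0 FIRE
t=6: input=1 -> V=6
t=7: input=2 -> V=0 FIRE
t=8: input=3 -> V=0 FIRE
t=9: input=1 -> V=6
t=10: input=3 -> V=0 FIRE
t=11: input=3 -> V=0 FIRE
t=12: input=2 -> V=0 FIRE
t=13: input=4 -> V=0 FIRE

Answer: 11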